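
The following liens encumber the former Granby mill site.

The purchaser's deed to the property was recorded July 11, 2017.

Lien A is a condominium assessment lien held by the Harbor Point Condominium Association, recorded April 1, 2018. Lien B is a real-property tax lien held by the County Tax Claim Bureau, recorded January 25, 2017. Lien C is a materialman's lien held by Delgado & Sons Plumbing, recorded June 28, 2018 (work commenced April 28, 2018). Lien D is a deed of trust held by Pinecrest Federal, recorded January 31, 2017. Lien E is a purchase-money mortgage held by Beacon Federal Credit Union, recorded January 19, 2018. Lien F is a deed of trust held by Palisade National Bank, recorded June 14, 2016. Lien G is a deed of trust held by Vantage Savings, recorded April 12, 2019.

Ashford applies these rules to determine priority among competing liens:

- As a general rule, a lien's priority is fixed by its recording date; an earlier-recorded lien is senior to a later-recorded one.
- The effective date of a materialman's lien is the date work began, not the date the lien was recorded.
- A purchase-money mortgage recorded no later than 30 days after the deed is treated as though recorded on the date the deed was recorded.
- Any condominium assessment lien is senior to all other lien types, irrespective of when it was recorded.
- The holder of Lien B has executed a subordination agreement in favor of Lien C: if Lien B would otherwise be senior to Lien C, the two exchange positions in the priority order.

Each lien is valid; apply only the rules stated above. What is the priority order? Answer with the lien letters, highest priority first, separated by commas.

A, F, C, D, E, B, G

Effective dates: C is treated as recorded April 28, 2018, the work-commencement date; E missed the 30-day window (192 days after the deed), so its recording date stands.
As a condominium assessment lien, A is senior to every other lien.
The other liens, earliest effective date first: F (June 14, 2016), B (January 25, 2017), D (January 31, 2017), E (January 19, 2018), C (April 28, 2018), G (April 12, 2019).
Because B would otherwise rank above C, the subordination swaps them.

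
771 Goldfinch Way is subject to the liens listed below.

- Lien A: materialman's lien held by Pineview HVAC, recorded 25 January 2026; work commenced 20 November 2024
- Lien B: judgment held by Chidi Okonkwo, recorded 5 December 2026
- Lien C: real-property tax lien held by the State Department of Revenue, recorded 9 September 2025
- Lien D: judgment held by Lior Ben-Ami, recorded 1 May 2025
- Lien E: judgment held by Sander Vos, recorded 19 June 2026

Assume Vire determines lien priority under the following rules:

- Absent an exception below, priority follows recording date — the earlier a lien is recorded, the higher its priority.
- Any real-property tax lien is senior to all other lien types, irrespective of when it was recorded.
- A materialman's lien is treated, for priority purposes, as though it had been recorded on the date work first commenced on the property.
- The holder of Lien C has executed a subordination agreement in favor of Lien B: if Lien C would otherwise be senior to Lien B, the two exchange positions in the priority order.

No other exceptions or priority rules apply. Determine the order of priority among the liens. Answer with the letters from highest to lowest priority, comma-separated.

B, A, D, E, C

Effective dates after the stated exceptions: A is treated as recorded 20 November 2024, the work-commencement date.
C is a real-property tax lien and takes priority over every other lien.
The other liens, earliest effective date first: A (20 November 2024), D (1 May 2025), E (19 June 2026), B (5 December 2026).
The subordination applies — C was senior to B — so C and B swap.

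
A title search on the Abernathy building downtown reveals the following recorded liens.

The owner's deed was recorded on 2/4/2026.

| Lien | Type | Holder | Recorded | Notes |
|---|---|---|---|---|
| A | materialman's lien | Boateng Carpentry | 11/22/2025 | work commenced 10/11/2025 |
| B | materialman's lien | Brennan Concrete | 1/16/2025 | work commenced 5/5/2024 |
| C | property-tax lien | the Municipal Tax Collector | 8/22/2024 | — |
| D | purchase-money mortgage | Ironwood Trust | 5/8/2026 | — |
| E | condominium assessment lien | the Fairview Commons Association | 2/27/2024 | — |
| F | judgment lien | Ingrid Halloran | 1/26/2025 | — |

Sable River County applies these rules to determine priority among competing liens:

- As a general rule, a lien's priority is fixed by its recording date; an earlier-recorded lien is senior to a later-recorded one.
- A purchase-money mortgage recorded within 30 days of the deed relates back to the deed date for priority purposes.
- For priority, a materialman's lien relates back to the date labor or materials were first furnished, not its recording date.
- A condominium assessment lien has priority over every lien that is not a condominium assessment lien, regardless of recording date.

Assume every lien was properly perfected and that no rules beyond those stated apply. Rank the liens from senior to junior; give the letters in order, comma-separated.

Adjusting effective dates: A is treated as recorded 10/11/2025, the work-commencement date; B is treated as recorded 5/5/2024, the work-commencement date; D was recorded 93 days after the deed, outside the 30-day window, so it keeps its recording date.
E is a condominium assessment lien and takes priority over every other lien.
Ordering the rest by effective date: B (5/5/2024), C (8/22/2024), F (1/26/2025), A (10/11/2025), D (5/8/2026).

E, B, C, F, A, D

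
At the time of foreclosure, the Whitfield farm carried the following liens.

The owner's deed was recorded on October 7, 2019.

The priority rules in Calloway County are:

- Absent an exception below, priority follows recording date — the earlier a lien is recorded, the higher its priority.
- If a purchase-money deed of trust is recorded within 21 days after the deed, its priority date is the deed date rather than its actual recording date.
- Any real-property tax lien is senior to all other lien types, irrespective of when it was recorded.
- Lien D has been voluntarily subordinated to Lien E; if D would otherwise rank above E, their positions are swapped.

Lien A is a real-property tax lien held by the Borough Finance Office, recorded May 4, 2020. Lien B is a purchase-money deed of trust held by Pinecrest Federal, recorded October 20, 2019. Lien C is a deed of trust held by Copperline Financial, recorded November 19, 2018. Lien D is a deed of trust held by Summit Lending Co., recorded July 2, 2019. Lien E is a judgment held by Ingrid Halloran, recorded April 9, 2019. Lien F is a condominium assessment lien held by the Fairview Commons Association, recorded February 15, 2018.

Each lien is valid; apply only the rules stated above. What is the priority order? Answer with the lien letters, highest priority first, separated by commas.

A, F, C, E, D, B

Effective dates: B's effective date is the deed date, October 7, 2019.
A, as a real-property tax lien, has superpriority and ranks first.
Among the remaining liens, by effective date: F (February 15, 2018), C (November 19, 2018), E (April 9, 2019), D (July 2, 2019), B (October 7, 2019).
D already ranks below E; the subordination has no effect.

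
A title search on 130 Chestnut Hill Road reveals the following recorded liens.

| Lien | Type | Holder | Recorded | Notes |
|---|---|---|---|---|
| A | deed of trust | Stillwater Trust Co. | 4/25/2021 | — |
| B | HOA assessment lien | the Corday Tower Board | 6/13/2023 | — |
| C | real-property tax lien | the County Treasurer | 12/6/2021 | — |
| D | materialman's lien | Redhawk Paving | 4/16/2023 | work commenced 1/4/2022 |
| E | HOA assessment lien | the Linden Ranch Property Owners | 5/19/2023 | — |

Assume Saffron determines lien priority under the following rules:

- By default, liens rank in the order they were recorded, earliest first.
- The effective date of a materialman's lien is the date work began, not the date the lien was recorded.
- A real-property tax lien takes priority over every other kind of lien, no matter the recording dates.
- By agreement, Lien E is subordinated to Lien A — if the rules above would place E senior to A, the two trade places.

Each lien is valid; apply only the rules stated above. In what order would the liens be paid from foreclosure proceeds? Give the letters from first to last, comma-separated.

C, A, D, E, B

Adjusting effective dates: D is treated as recorded 1/4/2022, the work-commencement date.
C, as a real-property tax lien, has superpriority and ranks first.
Among the remaining liens, by effective date: A (4/25/2021), D (1/4/2022), E (5/19/2023), B (6/13/2023).
E already ranks below A; the subordination has no effect.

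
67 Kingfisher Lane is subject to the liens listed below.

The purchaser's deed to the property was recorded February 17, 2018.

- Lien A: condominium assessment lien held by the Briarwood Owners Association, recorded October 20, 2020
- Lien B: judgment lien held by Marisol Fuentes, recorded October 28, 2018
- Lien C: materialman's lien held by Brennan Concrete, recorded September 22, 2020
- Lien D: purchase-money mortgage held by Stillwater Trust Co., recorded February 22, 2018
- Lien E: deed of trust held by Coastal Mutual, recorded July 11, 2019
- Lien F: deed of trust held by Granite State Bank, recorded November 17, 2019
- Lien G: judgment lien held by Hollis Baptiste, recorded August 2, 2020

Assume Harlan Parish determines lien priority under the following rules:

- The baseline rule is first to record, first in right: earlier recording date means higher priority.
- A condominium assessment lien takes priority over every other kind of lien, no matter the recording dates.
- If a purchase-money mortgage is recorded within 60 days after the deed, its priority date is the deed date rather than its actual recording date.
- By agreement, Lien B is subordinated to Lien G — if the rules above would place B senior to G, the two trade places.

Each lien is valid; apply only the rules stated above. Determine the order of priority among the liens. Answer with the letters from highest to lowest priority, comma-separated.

A, D, G, E, F, B, C

First, effective dates: D's effective date is the deed date, February 17, 2018.
A is a condominium assessment lien and takes priority over every other lien.
Among the remaining liens, by effective date: D (February 17, 2018), B (October 28, 2018), E (July 11, 2019), F (November 17, 2019), G (August 2, 2020), C (September 22, 2020).
B is senior to G before the subordination, so the two trade places.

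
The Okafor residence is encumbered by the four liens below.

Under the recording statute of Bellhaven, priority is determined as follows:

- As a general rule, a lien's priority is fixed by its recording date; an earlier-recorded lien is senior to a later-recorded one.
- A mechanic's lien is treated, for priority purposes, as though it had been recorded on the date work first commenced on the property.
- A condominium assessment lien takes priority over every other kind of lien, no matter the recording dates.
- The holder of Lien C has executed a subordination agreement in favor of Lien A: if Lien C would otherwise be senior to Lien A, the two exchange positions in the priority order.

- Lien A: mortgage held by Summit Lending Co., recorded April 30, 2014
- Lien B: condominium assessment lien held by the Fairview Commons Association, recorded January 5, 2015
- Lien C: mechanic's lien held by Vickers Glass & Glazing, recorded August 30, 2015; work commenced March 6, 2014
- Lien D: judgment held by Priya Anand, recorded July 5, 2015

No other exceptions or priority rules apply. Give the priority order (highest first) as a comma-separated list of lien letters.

First, effective dates: C relates back to March 6, 2014 (work commenced).
B, as a condominium assessment lien, has superpriority and ranks first.
Remaining liens by effective date: C (March 6, 2014), A (April 30, 2014), D (July 5, 2015).
Because C would otherwise rank above A, the subordination swaps them.

B, A, C, D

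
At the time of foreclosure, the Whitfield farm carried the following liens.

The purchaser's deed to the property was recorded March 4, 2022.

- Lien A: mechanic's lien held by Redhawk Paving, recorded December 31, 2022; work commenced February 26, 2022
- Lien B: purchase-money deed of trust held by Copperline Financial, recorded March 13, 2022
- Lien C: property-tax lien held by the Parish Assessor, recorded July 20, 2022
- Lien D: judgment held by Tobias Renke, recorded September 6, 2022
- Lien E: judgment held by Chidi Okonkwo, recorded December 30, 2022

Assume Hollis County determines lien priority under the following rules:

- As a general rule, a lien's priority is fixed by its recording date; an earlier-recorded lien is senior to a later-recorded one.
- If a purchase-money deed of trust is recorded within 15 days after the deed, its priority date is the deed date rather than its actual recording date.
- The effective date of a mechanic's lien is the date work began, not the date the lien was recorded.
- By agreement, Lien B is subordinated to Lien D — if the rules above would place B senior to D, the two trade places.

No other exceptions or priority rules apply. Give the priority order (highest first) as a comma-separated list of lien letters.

Effective dates: A is treated as recorded February 26, 2022, the work-commencement date; B's effective date is the deed date, March 4, 2022.
By effective date, earliest first: A (February 26, 2022), B (March 4, 2022), C (July 20, 2022), D (September 6, 2022), E (December 30, 2022).
B would otherwise be senior to D, so under the subordination agreement B and D exchange positions.

A, D, C, B, E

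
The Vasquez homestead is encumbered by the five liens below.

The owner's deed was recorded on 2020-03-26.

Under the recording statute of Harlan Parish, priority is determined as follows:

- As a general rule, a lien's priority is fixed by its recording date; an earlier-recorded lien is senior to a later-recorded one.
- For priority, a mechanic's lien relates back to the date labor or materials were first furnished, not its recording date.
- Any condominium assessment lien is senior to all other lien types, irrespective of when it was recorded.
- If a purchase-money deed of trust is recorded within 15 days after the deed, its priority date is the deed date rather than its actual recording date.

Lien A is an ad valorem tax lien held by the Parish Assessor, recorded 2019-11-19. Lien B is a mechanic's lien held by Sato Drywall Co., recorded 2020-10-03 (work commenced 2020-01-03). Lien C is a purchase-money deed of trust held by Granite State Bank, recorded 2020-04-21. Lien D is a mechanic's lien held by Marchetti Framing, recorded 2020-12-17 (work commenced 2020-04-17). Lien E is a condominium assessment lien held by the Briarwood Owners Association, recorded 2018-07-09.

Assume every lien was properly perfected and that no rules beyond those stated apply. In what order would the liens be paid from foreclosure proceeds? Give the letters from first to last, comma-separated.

First, effective dates: B is treated as recorded 2020-01-03, the work-commencement date; C missed the 15-day window (26 days after the deed), so its recording date stands; D relates back to 2020-04-17 (work commenced).
E is a condominium assessment lien, so it outranks all other liens regardless of date.
Among the remaining liens, by effective date: A (2019-11-19), B (2020-01-03), D (2020-04-17), C (2020-04-21).

E, A, B, D, C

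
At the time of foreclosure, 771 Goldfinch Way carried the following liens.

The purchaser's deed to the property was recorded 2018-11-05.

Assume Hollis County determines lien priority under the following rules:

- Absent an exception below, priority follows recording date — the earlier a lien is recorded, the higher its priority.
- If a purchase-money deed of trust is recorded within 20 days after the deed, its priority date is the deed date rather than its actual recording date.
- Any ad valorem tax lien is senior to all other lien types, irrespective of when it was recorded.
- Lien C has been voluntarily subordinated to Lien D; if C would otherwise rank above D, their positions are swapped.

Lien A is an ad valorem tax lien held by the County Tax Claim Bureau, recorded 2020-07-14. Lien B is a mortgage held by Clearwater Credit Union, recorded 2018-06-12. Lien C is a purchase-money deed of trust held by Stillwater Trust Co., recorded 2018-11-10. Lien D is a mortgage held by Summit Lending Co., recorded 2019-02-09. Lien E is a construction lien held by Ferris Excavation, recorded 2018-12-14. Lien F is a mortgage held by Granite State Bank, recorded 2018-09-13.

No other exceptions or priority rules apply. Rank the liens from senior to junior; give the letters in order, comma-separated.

A, B, F, D, E, C

First, effective dates: C relates back to the deed date 2018-11-05.
A is an ad valorem tax lien, so it outranks all other liens regardless of date.
Among the remaining liens, by effective date: B (2018-06-12), F (2018-09-13), C (2018-11-05), E (2018-12-14), D (2019-02-09).
C is senior to D before the subordination, so the two trade places.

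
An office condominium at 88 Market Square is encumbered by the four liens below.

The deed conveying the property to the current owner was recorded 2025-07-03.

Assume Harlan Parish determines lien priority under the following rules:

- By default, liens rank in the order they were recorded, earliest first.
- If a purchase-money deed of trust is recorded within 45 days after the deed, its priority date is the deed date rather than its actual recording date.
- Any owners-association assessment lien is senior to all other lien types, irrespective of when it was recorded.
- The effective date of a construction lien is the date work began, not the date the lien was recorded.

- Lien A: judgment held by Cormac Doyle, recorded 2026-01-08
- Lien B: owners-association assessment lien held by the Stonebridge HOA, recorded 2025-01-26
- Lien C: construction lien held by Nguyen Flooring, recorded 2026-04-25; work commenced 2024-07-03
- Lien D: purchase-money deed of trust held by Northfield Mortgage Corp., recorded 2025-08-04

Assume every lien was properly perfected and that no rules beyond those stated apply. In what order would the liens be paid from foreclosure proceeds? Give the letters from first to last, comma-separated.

B, C, D, A

Effective dates: C is treated as recorded 2024-07-03, the work-commencement date; D relates back to the deed date 2025-07-03.
B is an owners-association assessment lien, so it outranks all other liens regardless of date.
Among the remaining liens, by effective date: C (2024-07-03), D (2025-07-03), A (2026-01-08).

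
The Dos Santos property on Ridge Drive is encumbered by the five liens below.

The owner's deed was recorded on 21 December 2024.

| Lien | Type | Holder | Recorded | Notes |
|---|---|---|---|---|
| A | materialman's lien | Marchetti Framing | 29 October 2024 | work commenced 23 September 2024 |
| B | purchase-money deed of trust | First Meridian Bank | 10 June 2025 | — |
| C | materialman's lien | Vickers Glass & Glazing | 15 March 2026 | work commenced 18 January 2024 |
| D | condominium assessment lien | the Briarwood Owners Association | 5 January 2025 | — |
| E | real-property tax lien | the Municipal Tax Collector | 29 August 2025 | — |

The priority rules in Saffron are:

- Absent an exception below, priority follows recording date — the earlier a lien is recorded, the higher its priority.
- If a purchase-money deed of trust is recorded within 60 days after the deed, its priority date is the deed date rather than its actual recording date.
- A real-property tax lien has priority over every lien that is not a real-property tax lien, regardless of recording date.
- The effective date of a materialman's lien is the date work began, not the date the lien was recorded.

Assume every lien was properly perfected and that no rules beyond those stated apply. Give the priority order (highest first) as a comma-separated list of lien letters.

Adjusting effective dates: A's effective date is 23 September 2024, when work began; B missed the 60-day window (171 days after the deed), so its recording date stands; C's effective date is 18 January 2024, when work began.
As a real-property tax lien, E is senior to every other lien.
Among the remaining liens, by effective date: C (18 January 2024), A (23 September 2024), D (5 January 2025), B (10 June 2025).

E, C, A, D, B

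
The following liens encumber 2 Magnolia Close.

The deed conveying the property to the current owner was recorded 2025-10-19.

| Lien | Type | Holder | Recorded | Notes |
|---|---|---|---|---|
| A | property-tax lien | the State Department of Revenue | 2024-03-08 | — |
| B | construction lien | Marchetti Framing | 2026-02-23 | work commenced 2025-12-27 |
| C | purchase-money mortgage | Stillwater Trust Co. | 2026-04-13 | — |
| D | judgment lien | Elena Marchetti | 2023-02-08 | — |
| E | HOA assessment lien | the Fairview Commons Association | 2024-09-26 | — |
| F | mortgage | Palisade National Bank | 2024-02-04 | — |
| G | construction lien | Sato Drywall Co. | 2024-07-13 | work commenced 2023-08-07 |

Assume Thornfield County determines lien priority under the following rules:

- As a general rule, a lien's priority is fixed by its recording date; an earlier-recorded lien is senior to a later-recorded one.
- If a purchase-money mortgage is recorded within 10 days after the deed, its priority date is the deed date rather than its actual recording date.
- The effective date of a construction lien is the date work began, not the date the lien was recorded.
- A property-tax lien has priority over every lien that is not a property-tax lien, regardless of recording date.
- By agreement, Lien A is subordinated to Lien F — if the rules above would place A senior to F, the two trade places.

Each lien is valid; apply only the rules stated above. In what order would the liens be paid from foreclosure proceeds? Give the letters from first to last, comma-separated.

First, effective dates: B's effective date is 2025-12-27, when work began; C was recorded 176 days after the deed — beyond 10 days — so no relation-back applies; G's effective date is 2023-08-07, when work began.
A is a property-tax lien and takes priority over every other lien.
Among the remaining liens, by effective date: D (2023-02-08), G (2023-08-07), F (2024-02-04), E (2024-09-26), B (2025-12-27), C (2026-04-13).
The subordination applies — A was senior to F — so A and F swap.

F, D, G, A, E, B, C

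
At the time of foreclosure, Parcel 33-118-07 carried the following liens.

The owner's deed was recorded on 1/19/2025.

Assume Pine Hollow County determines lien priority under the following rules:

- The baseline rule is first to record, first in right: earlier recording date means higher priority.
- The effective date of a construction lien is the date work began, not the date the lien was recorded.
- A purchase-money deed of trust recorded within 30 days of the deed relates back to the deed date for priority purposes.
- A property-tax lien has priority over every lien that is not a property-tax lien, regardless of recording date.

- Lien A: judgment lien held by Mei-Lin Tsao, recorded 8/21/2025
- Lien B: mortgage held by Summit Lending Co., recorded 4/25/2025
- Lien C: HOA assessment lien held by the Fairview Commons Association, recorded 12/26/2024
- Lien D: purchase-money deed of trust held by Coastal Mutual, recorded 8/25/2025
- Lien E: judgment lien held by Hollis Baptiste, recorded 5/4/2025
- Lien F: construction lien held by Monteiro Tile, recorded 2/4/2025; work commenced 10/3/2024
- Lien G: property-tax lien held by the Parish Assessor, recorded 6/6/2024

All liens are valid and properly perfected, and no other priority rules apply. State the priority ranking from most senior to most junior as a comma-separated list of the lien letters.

Effective dates after the stated exceptions: D was recorded 218 days after the deed, outside the 30-day window, so it keeps its recording date; F relates back to 10/3/2024 (work commenced).
G, as a property-tax lien, has superpriority and ranks first.
Among the remaining liens, by effective date: F (10/3/2024), C (12/26/2024), B (4/25/2025), E (5/4/2025), A (8/21/2025), D (8/25/2025).

G, F, C, B, E, A, D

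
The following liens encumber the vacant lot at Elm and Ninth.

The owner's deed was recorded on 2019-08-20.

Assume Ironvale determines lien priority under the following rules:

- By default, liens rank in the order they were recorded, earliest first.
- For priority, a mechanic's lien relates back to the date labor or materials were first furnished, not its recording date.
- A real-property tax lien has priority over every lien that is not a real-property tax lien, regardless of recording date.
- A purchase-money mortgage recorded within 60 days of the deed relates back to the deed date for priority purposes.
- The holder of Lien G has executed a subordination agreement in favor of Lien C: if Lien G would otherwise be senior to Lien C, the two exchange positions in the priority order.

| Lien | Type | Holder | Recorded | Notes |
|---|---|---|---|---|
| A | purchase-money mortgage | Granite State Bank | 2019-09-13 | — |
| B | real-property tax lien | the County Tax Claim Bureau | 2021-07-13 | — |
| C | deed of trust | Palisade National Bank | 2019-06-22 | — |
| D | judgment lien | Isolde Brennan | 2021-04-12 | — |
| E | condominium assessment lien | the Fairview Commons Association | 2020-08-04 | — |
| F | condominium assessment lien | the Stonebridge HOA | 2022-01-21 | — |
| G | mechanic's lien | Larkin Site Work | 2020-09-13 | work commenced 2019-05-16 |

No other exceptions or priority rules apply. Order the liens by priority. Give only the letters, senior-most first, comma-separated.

Effective dates: A was recorded within the 60-day window, so its effective date is the deed date 2019-08-20; G is treated as recorded 2019-05-16, the work-commencement date.
B is a real-property tax lien and takes priority over every other lien.
Remaining liens by effective date: G (2019-05-16), C (2019-06-22), A (2019-08-20), E (2020-08-04), D (2021-04-12), F (2022-01-21).
Because G would otherwise rank above C, the subordination swaps them.

B, C, G, A, E, D, F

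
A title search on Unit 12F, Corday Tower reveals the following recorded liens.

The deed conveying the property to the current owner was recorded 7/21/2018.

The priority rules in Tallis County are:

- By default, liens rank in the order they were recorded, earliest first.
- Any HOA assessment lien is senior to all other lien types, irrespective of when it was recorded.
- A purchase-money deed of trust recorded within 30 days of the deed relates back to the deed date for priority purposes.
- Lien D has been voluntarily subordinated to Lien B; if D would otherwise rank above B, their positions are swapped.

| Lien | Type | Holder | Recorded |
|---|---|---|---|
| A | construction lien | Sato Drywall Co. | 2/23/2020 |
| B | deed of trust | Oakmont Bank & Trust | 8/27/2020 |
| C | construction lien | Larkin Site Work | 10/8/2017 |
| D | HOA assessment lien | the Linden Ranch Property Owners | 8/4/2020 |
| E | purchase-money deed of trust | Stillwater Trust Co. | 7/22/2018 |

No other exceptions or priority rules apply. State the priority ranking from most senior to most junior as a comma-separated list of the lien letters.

Adjusting effective dates: E's effective date is the deed date, 7/21/2018.
D, as an HOA assessment lien, has superpriority and ranks first.
Remaining liens by effective date: C (10/8/2017), E (7/21/2018), A (2/23/2020), B (8/27/2020).
D would otherwise be senior to B, so under the subordination agreement D and B exchange positions.

B, C, E, A, D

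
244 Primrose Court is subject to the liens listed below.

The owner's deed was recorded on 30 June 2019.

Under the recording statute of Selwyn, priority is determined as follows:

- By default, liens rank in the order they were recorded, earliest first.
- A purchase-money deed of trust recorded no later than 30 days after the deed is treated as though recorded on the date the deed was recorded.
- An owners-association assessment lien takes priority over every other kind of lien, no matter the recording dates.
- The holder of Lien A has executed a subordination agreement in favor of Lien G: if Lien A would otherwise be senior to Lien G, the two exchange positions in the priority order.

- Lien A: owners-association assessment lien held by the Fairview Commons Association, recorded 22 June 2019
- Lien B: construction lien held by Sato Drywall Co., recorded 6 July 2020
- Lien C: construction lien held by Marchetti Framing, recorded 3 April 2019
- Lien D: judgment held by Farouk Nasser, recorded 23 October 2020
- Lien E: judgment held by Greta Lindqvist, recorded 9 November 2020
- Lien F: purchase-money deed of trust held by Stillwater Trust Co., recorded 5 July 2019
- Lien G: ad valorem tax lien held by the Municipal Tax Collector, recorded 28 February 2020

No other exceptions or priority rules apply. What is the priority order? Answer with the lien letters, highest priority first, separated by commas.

G, C, F, A, B, D, E

First, effective dates: F was recorded within the 30-day window, so its effective date is the deed date 30 June 2019.
A is an owners-association assessment lien, so it outranks all other liens regardless of date.
Among the remaining liens, by effective date: C (3 April 2019), F (30 June 2019), G (28 February 2020), B (6 July 2020), D (23 October 2020), E (9 November 2020).
A would otherwise be senior to G, so under the subordination agreement A and G exchange positions.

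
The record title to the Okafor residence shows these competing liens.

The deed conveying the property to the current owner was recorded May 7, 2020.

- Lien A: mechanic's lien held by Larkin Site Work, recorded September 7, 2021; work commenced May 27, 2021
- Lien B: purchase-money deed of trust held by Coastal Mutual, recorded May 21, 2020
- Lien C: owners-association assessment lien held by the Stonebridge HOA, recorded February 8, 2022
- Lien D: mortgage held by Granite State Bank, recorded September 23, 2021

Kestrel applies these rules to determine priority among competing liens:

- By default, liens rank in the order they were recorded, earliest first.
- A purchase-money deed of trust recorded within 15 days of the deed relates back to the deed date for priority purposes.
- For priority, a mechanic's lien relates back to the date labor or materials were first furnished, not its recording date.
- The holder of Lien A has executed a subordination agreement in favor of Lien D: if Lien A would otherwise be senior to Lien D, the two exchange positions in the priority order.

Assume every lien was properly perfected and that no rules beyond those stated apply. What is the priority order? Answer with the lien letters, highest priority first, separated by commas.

First, effective dates: A relates back to May 27, 2021 (work commenced); B relates back to the deed date May 7, 2020.
By effective date: B (May 7, 2020), A (May 27, 2021), D (September 23, 2021), C (February 8, 2022).
A would otherwise be senior to D, so under the subordination agreement A and D exchange positions.

B, D, A, C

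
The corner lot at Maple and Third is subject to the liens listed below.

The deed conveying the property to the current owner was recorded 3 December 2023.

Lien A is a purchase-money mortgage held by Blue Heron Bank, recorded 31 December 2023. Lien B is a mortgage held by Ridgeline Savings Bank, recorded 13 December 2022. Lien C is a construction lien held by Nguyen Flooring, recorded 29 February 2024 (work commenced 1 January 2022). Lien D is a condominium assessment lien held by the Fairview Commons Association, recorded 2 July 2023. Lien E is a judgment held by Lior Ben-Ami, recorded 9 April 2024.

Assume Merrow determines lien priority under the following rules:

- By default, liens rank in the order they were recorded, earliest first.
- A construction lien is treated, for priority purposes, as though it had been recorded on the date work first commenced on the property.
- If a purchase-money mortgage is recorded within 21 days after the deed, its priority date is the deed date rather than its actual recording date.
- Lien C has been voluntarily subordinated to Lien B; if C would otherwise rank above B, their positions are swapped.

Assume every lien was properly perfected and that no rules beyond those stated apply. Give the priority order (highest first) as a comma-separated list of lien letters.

B, C, D, A, E

Effective dates after the stated exceptions: A missed the 21-day window (28 days after the deed), so its recording date stands; C's effective date is 1 January 2022, when work began.
Ordering by effective date: C (1 January 2022), B (13 December 2022), D (2 July 2023), A (31 December 2023), E (9 April 2024).
C is senior to B before the subordination, so the two trade places.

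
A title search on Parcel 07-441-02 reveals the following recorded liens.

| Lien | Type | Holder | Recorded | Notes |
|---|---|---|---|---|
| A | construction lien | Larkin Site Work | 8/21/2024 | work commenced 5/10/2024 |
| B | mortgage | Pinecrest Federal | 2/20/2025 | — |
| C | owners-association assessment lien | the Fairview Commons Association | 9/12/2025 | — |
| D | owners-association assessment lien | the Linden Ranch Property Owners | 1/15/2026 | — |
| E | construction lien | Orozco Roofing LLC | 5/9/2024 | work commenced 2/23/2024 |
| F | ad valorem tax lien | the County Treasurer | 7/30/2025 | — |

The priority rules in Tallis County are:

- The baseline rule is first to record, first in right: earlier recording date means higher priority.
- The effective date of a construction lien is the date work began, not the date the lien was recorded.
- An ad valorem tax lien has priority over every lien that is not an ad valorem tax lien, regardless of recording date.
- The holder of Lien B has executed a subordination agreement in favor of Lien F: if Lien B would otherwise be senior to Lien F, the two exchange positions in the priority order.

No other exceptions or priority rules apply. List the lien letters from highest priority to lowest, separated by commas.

F, E, A, B, C, D

Effective dates after the stated exceptions: A's effective date is 5/10/2024, when work began; E is treated as recorded 2/23/2024, the work-commencement date.
F is an ad valorem tax lien and takes priority over every other lien.
Remaining liens by effective date: E (2/23/2024), A (5/10/2024), B (2/20/2025), C (9/12/2025), D (1/15/2026).
Since B is not senior to F, the subordination leaves the order unchanged.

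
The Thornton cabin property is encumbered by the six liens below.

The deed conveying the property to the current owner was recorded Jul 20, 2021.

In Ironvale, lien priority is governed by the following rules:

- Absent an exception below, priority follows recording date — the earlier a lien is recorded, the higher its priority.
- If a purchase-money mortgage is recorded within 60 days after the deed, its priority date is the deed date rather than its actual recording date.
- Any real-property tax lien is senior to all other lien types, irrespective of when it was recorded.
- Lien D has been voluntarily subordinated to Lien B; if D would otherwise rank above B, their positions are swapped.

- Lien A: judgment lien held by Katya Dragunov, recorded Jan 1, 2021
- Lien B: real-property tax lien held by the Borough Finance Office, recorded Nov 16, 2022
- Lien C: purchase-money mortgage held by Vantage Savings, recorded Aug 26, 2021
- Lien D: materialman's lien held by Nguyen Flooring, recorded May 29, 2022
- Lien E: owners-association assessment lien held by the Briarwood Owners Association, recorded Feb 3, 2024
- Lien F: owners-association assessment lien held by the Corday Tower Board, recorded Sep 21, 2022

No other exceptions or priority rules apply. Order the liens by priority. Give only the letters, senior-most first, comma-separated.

B, A, C, D, F, E

Adjusting effective dates: C relates back to the deed date Jul 20, 2021.
As a real-property tax lien, B is senior to every other lien.
The other liens, earliest effective date first: A (Jan 1, 2021), C (Jul 20, 2021), D (May 29, 2022), F (Sep 21, 2022), E (Feb 3, 2024).
D is already junior to B, so the subordination agreement changes nothing.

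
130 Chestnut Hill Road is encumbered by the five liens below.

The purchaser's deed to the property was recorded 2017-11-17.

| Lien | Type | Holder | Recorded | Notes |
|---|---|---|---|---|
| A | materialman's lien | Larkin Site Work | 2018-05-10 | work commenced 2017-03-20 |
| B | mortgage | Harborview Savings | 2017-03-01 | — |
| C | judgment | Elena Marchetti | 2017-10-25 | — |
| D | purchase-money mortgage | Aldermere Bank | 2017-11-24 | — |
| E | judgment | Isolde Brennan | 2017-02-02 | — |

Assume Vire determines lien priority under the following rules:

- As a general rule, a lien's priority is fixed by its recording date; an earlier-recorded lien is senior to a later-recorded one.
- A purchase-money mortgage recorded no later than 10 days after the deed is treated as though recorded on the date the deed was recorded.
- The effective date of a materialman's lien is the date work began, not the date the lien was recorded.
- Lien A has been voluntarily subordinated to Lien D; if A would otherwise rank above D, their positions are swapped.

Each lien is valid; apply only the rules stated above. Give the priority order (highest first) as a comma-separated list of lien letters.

Effective dates: A is treated as recorded 2017-03-20, the work-commencement date; D was recorded within the 10-day window, so its effective date is the deed date 2017-11-17.
By effective date: E (2017-02-02), B (2017-03-01), A (2017-03-20), C (2017-10-25), D (2017-11-17).
A would otherwise be senior to D, so under the subordination agreement A and D exchange positions.

E, B, D, C, A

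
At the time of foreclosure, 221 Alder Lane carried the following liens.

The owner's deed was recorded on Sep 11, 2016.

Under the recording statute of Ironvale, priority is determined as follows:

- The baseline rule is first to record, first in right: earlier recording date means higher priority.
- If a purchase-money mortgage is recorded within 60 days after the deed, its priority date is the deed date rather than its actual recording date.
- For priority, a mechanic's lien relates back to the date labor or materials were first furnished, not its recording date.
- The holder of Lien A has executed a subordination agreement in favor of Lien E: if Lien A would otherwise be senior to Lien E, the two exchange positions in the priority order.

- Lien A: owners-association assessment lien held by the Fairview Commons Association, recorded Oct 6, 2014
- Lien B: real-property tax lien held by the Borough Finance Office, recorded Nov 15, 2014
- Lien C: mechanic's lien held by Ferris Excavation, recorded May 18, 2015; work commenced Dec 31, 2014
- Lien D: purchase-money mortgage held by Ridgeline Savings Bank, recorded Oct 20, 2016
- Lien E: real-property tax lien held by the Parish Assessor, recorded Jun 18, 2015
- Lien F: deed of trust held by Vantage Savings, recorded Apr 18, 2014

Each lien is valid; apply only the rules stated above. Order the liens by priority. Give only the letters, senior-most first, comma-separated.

F, E, B, C, A, D

Effective dates after the stated exceptions: C's effective date is Dec 31, 2014, when work began; D was recorded within the 60-day window, so its effective date is the deed date Sep 11, 2016.
Sorted by effective date: F (Apr 18, 2014), A (Oct 6, 2014), B (Nov 15, 2014), C (Dec 31, 2014), E (Jun 18, 2015), D (Sep 11, 2016).
The subordination applies — A was senior to E — so A and E swap.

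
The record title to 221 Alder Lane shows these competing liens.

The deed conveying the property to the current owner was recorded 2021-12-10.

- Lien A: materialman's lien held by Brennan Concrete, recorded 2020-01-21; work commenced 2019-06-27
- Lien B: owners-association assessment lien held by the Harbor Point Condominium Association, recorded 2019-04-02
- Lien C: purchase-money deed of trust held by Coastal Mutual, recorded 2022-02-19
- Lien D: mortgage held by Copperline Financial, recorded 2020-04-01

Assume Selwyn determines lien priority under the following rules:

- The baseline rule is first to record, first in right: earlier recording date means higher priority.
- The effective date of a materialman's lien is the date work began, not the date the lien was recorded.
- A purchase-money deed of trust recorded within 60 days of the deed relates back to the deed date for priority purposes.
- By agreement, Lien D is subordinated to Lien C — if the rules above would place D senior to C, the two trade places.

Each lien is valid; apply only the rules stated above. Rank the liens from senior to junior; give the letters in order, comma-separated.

Effective dates: A's effective date is 2019-06-27, when work began; C was recorded 71 days after the deed — beyond 60 days — so no relation-back applies.
Ordering by effective date: B (2019-04-02), A (2019-06-27), D (2020-04-01), C (2022-02-19).
D would otherwise be senior to C, so under the subordination agreement D and C exchange positions.

B, A, C, D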